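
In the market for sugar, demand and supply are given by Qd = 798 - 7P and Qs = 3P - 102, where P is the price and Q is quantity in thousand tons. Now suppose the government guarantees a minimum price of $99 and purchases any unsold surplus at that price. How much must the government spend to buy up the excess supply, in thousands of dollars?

Without the control the market clears where 798 - 7P = 3P - 102, i.e. P* = 90 and Q* = 168.
Since 99 > 90, the floor is binding.
At P = 99: Qd = 798 - 7·99 = 105 and Qs = 3·99 - 102 = 195.
Surplus = Qs - Qd = 90.
Government expenditure = surplus × support price = 90 × 99 = 8910.

8910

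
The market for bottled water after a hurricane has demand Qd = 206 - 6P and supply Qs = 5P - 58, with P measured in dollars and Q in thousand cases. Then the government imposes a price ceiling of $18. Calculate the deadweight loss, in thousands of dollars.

Setting quantity demanded equal to quantity supplied, 206 - 6P = 5P - 58, gives P* = 24 and Q* = 62.
Since 18 < 24, the ceiling is binding.
At P = 18: Qd = 206 - 6·18 = 98 and Qs = 5·18 - 58 = 32.
Quantity traded falls to 32. At Q = 32 the demand price is (206 - 32)/6 = 29 and the supply price is (58 + 32)/5 = 18.
Deadweight loss = ½ · (29 - 18) · (62 - 32) = ½ · 11 · 30 = 165.

165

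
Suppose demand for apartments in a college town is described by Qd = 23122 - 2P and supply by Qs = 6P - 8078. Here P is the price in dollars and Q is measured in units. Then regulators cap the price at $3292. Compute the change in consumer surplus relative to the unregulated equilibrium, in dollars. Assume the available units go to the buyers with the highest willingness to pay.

In a free market, 23122 - 2P = 6P - 8078 gives the equilibrium P* = 3900, Q* = 15322.
The ceiling of 3292 is below the equilibrium price 3900, so it binds.
At P = 3292: Qd = 23122 - 2·3292 = 16538 and Qs = 6·3292 - 8078 = 11674.
Consumer surplus without the control is ½ · (11561 - 3900) · 15322 = 58690921.
With the ceiling, 11674 units are sold at 3292 (assume they go to the highest-value buyers). The demand price at Q = 11674 is 5724, so CS = ½ · [(11561 - 3292) + (5724 - 3292)] · 11674 = 62461737.
Change in consumer surplus = 62461737 - 58690921 = 3770816.

3770816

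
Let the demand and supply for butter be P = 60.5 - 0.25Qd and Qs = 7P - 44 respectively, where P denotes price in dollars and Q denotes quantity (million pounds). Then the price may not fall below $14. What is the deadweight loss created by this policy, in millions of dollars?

0

Rearranging demand gives Qd = 242 - 4P. In a free market, 242 - 4P = 7P - 44 gives the equilibrium P* = 26, Q* = 138.
Since 14 is below P* = 26, the floor does not bind and the free-market outcome prevails.
Since the control does not bind, no trades are prevented and deadweight loss is zero.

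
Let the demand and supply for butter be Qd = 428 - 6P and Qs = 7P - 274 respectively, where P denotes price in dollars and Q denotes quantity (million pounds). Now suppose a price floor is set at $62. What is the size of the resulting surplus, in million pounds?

Without the control the market clears where 428 - 6P = 7P - 274, i.e. P* = 54 and Q* = 104.
The floor of 62 is above the equilibrium price 54, so it binds.
At P = 62: Qd = 428 - 6·62 = 56 and Qs = 7·62 - 274 = 160.
Surplus = Qs - Qd = 160 - 56 = 104.

104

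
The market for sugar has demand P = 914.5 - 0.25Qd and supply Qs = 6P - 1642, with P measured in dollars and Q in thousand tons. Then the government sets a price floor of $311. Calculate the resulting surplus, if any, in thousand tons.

Rearranging demand gives Qd = 3658 - 4P. In a free market, 3658 - 4P = 6P - 1642 gives the equilibrium P* = 530, Q* = 1538.
Since 311 is below P* = 530, the floor does not bind and the free-market outcome prevails.
Since the control does not bind, there is no surplus.

0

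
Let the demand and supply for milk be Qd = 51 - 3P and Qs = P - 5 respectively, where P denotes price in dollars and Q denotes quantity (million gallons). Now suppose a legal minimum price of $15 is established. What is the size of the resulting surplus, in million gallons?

Setting quantity demanded equal to quantity supplied, 51 - 3P = P - 5, gives P* = 14 and Q* = 9.
Since 15 > 14, the floor is binding.
At P = 15: Qd = 51 - 3·15 = 6 and Qs = 15 - 5 = 10.
Surplus = Qs - Qd = 10 - 6 = 4.

4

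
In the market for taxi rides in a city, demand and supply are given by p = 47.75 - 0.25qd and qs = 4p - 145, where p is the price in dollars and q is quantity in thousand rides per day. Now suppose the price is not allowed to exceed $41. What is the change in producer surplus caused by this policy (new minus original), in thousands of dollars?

Rearranging demand gives qd = 191 - 4p. Without the control the market clears where 191 - 4p = 4p - 145, i.e. p* = 42 and q* = 23.
Since 41 < 42, the ceiling is binding.
At p = 41: qd = 191 - 4·41 = 27 and qs = 4·41 - 145 = 19.
Producer surplus without the control is ½ · (42 - 36.25) · 23 = 66.125.
With the ceiling, producers sell 19 units at 41, so PS = ½ · (41 - 36.25) · 19 = 45.125.
Change in producer surplus = 45.125 - 66.125 = -21.

-21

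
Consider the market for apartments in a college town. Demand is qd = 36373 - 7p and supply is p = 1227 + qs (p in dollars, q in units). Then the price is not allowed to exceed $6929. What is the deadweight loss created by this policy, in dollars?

Rearranging supply gives qs = p - 1227. Setting quantity demanded equal to quantity supplied, 36373 - 7p = p - 1227, gives p* = 4700 and q* = 3473.
Since 6929 is above p* = 4700, the ceiling does not bind and the free-market outcome prevails.
Since the control does not bind, no trades are prevented and deadweight loss is zero.

0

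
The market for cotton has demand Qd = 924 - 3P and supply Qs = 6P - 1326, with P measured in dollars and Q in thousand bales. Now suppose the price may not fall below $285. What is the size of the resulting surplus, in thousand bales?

Setting quantity demanded equal to quantity supplied, 924 - 3P = 6P - 1326, gives P* = 250 and Q* = 174.
The floor of 285 is above the equilibrium price 250, so it binds.
At P = 285: Qd = 924 - 3·285 = 69 and Qs = 6·285 - 1326 = 384.
Surplus = Qs - Qd = 384 - 69 = 315.

315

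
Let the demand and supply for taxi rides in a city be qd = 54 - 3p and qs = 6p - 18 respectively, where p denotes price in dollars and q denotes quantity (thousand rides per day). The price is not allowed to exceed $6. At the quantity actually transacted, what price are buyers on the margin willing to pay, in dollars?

12

Equilibrium: 54 - 3p = 6p - 18, so 72 = 9p and p* = 8, q* = 30.
Since 6 < 8, the ceiling is binding.
At p = 6: qd = 54 - 3·6 = 36 and qs = 6·6 - 18 = 18.
Only 18 units reach the market. On the demand curve, the marginal buyer's willingness to pay at q = 18 is (54 - 18)/3 = 12.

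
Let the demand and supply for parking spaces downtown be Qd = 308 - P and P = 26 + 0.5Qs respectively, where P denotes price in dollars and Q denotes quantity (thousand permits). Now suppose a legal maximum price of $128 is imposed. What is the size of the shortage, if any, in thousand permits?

0

Rearranging supply gives Qs = 2P - 52. Equilibrium: 308 - P = 2P - 52, so 360 = 3P and P* = 120, Q* = 188.
The ceiling of 128 is above the equilibrium price 120, so it is not binding; the market clears at P* = 120, Q* = 188.
Since the control does not bind, there is no shortage.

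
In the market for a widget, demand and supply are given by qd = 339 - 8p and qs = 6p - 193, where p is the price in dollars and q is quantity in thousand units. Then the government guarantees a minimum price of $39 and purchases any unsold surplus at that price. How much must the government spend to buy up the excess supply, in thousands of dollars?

Setting quantity demanded equal to quantity supplied, 339 - 8p = 6p - 193, gives p* = 38 and q* = 35.
Because the floor (39) lies above the market-clearing price, it is binding.
At p = 39: qd = 339 - 8·39 = 27 and qs = 6·39 - 193 = 41.
Surplus = qs - qd = 14.
Government expenditure = surplus × support price = 14 × 39 = 546.

546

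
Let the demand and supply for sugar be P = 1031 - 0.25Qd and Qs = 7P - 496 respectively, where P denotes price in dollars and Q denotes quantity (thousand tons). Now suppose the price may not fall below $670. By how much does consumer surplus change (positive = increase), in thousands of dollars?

Rearranging demand gives Qd = 4124 - 4P. Without the control the market clears where 4124 - 4P = 7P - 496, i.e. P* = 420 and Q* = 2444.
Since 670 > 420, the floor is binding.
At P = 670: Qd = 4124 - 4·670 = 1444 and Qs = 7·670 - 496 = 4194.
Consumer surplus without the control is ½ · (1031 - 420) · 2444 = 746642.
With the floor, consumers buy 1444 units at 670, so CS = ½ · (1031 - 670) · 1444 = 260642.
Change in consumer surplus = 260642 - 746642 = -486000.

-486000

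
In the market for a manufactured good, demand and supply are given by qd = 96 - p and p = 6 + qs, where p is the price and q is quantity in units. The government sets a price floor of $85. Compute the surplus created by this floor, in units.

Rearranging supply gives qs = p - 6. Without the control the market clears where 96 - p = p - 6, i.e. p* = 51 and q* = 45.
Because the floor (85) lies above the market-clearing price, it is binding.
At p = 85: qd = 96 - 85 = 11 and qs = 85 - 6 = 79.
Surplus = qs - qd = 79 - 11 = 68.

68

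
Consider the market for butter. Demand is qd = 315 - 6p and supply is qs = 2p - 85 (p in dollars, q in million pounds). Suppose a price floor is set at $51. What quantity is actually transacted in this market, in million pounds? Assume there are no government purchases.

9

Setting quantity demanded equal to quantity supplied, 315 - 6p = 2p - 85, gives p* = 50 and q* = 15.
The floor of 51 is above the equilibrium price 50, so it binds.
At p = 51: qd = 315 - 6·51 = 9 and qs = 2·51 - 85 = 17.
The quantity actually transacted is the short side, demand: 9.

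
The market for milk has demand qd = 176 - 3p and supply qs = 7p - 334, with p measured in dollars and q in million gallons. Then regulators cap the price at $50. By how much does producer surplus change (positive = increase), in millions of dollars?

Setting quantity demanded equal to quantity supplied, 176 - 3p = 7p - 334, gives p* = 51 and q* = 23.
Because the ceiling (50) lies below the market-clearing price, it is binding.
At p = 50: qd = 176 - 3·50 = 26 and qs = 7·50 - 334 = 16.
Producer surplus without the control is ½ · (51 - 334/7) · 23 = 529/14.
With the ceiling, producers sell 16 units at 50, so PS = ½ · (50 - 334/7) · 16 = 128/7.
Change in producer surplus = 128/7 - 529/14 = -19.5.

-19.5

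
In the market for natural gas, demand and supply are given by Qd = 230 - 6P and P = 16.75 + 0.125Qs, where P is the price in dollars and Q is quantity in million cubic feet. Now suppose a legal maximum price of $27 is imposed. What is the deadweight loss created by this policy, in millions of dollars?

0

Rearranging supply gives Qs = 8P - 134. Setting quantity demanded equal to quantity supplied, 230 - 6P = 8P - 134, gives P* = 26 and Q* = 74.
The ceiling of 27 is above the equilibrium price 26, so it is not binding; the market clears at P* = 26, Q* = 74.
Since the control does not bind, no trades are prevented and deadweight loss is zero.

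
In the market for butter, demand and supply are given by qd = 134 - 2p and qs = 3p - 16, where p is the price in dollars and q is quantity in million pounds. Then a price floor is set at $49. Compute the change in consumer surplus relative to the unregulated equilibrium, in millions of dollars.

Setting quantity demanded equal to quantity supplied, 134 - 2p = 3p - 16, gives p* = 30 and q* = 74.
Since 49 > 30, the floor is binding.
At p = 49: qd = 134 - 2·49 = 36 and qs = 3·49 - 16 = 131.
Consumer surplus without the control is ½ · (67 - 30) · 74 = 1369.
With the floor, consumers buy 36 units at 49, so CS = ½ · (67 - 49) · 36 = 324.
Change in consumer surplus = 324 - 1369 = -1045.

-1045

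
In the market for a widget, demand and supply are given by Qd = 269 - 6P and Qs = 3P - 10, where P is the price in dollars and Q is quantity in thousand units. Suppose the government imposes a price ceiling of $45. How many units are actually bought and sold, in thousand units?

Without the control the market clears where 269 - 6P = 3P - 10, i.e. P* = 31 and Q* = 83.
The ceiling of 45 is above the equilibrium price 31, so it is not binding; the market clears at P* = 31, Q* = 83.

83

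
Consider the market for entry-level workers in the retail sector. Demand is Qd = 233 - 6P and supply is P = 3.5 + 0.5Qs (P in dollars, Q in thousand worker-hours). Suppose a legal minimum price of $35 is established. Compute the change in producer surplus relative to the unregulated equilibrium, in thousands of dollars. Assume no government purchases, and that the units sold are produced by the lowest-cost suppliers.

-110

Rearranging supply gives Qs = 2P - 7. Without the control the market clears where 233 - 6P = 2P - 7, i.e. P* = 30 and Q* = 53.
Since 35 > 30, the floor is binding.
At P = 35: Qd = 233 - 6·35 = 23 and Qs = 2·35 - 7 = 63.
Producer surplus without the control is ½ · (30 - 3.5) · 53 = 702.25.
With the floor, 23 units are sold at 35. The supply price at Q = 23 is 15, so PS = ½ · [(35 - 3.5) + (35 - 15)] · 23 = 592.25.
Change in producer surplus = 592.25 - 702.25 = -110.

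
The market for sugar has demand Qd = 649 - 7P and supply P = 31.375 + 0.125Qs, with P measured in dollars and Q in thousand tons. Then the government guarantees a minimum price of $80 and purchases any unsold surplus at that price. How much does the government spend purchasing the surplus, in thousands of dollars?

24000

Rearranging supply gives Qs = 8P - 251. Setting quantity demanded equal to quantity supplied, 649 - 7P = 8P - 251, gives P* = 60 and Q* = 229.
Since 80 > 60, the floor is binding.
At P = 80: Qd = 649 - 7·80 = 89 and Qs = 8·80 - 251 = 389.
Surplus = Qs - Qd = 300.
Government expenditure = surplus × support price = 300 × 80 = 24000.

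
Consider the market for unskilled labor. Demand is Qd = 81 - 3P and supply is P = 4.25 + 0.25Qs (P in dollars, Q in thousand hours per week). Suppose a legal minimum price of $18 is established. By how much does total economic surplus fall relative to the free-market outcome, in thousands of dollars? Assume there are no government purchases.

42

Rearranging supply gives Qs = 4P - 17. Equilibrium: 81 - 3P = 4P - 17, so 98 = 7P and P* = 14, Q* = 39.
The floor of 18 is above the equilibrium price 14, so it binds.
At P = 18: Qd = 81 - 3·18 = 27 and Qs = 4·18 - 17 = 55.
Quantity traded falls to 27. At Q = 27 the demand price is (81 - 27)/3 = 18 and the supply price is (17 + 27)/4 = 11.
Deadweight loss = ½ · (18 - 11) · (39 - 27) = ½ · 7 · 12 = 42.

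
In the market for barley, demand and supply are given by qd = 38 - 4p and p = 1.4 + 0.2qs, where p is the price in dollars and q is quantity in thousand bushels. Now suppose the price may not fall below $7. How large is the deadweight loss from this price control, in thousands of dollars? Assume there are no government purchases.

Rearranging supply gives qs = 5p - 7. Without the control the market clears where 38 - 4p = 5p - 7, i.e. p* = 5 and q* = 18.
Because the floor (7) lies above the market-clearing price, it is binding.
At p = 7: qd = 38 - 4·7 = 10 and qs = 5·7 - 7 = 28.
Quantity traded falls to 10. At q = 10 the demand price is (38 - 10)/4 = 7 and the supply price is (7 + 10)/5 = 3.4.
Deadweight loss = ½ · (7 - 3.4) · (18 - 10) = ½ · 3.6 · 8 = 14.4.

14.4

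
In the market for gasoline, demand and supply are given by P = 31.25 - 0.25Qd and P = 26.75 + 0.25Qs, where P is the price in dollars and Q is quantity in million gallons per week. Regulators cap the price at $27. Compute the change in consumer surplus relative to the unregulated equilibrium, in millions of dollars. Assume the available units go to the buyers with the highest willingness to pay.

Rearranging demand gives Qd = 125 - 4P; rearranging supply gives Qs = 4P - 107. Setting quantity demanded equal to quantity supplied, 125 - 4P = 4P - 107, gives P* = 29 and Q* = 9.
Because the ceiling (27) lies below the market-clearing price, it is binding.
At P = 27: Qd = 125 - 4·27 = 17 and Qs = 4·27 - 107 = 1.
Consumer surplus without the control is ½ · (31.25 - 29) · 9 = 10.125.
With the ceiling, 1 units are sold at 27 (assume they go to the highest-value buyers). The demand price at Q = 1 is 31, so CS = ½ · [(31.25 - 27) + (31 - 27)] · 1 = 4.125.
Change in consumer surplus = 4.125 - 10.125 = -6.

-6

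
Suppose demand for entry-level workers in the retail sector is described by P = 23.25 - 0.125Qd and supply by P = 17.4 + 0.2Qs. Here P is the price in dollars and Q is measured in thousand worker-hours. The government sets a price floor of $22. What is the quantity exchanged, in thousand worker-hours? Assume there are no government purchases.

10

Rearranging demand gives Qd = 186 - 8P; rearranging supply gives Qs = 5P - 87. Setting quantity demanded equal to quantity supplied, 186 - 8P = 5P - 87, gives P* = 21 and Q* = 18.
Because the floor (22) lies above the market-clearing price, it is binding.
At P = 22: Qd = 186 - 8·22 = 10 and Qs = 5·22 - 87 = 23.
The quantity actually transacted is the short side, demand: 10.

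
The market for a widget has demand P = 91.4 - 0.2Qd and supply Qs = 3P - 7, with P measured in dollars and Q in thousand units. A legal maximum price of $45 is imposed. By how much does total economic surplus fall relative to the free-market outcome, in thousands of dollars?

Rearranging demand gives Qd = 457 - 5P. Equilibrium: 457 - 5P = 3P - 7, so 464 = 8P and P* = 58, Q* = 167.
Because the ceiling (45) lies below the market-clearing price, it is binding.
At P = 45: Qd = 457 - 5·45 = 232 and Qs = 3·45 - 7 = 128.
Quantity traded falls to 128. At Q = 128 the demand price is (457 - 128)/5 = 65.8 and the supply price is (7 + 128)/3 = 45.
Deadweight loss = ½ · (65.8 - 45) · (167 - 128) = ½ · 20.8 · 39 = 405.6.

405.6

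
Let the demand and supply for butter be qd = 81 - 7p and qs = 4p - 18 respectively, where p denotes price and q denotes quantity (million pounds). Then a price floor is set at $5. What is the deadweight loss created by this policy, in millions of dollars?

Equilibrium: 81 - 7p = 4p - 18, so 99 = 11p and p* = 9, q* = 18.
Since 5 is below p* = 9, the floor does not bind and the free-market outcome prevails.
Since the control does not bind, no trades are prevented and deadweight loss is zero.

0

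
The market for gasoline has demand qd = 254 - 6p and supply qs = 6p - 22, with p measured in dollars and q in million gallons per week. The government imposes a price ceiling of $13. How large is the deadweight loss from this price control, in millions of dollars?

600

In a free market, 254 - 6p = 6p - 22 gives the equilibrium p* = 23, q* = 116.
The ceiling of 13 is below the equilibrium price 23, so it binds.
At p = 13: qd = 254 - 6·13 = 176 and qs = 6·13 - 22 = 56.
Quantity traded falls to 56. At q = 56 the demand price is (254 - 56)/6 = 33 and the supply price is (22 + 56)/6 = 13.
Deadweight loss = ½ · (33 - 13) · (116 - 56) = ½ · 20 · 60 = 600.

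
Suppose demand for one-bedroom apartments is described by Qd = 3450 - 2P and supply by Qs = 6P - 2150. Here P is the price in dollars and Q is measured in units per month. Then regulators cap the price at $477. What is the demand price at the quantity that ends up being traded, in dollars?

1369

Without the control the market clears where 3450 - 2P = 6P - 2150, i.e. P* = 700 and Q* = 2050.
The ceiling of 477 is below the equilibrium price 700, so it binds.
At P = 477: Qd = 3450 - 2·477 = 2496 and Qs = 6·477 - 2150 = 712.
Only 712 units reach the market. On the demand curve, the marginal buyer's willingness to pay at Q = 712 is (3450 - 712)/2 = 1369.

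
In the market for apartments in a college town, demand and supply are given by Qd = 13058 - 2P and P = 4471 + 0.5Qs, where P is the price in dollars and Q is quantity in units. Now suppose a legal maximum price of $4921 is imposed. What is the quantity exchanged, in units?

900

Rearranging supply gives Qs = 2P - 8942. Equilibrium: 13058 - 2P = 2P - 8942, so 22000 = 4P and P* = 5500, Q* = 2058.
The ceiling of 4921 is below the equilibrium price 5500, so it binds.
At P = 4921: Qd = 13058 - 2·4921 = 3216 and Qs = 2·4921 - 8942 = 900.
The quantity actually transacted is the short side, supply: 900.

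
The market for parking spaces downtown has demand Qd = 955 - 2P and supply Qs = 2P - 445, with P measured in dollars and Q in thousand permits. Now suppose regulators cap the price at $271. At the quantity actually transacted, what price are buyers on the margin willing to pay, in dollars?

Without the control the market clears where 955 - 2P = 2P - 445, i.e. P* = 350 and Q* = 255.
Since 271 < 350, the ceiling is binding.
At P = 271: Qd = 955 - 2·271 = 413 and Qs = 2·271 - 445 = 97.
Only 97 units reach the market. On the demand curve, the marginal buyer's willingness to pay at Q = 97 is (955 - 97)/2 = 429.

429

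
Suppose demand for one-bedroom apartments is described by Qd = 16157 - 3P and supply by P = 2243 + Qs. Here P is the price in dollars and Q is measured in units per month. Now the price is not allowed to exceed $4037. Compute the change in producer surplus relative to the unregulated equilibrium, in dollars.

-1168506.5

Rearranging supply gives Qs = P - 2243. Without the control the market clears where 16157 - 3P = P - 2243, i.e. P* = 4600 and Q* = 2357.
The ceiling of 4037 is below the equilibrium price 4600, so it binds.
At P = 4037: Qd = 16157 - 3·4037 = 4046 and Qs = 4037 - 2243 = 1794.
Producer surplus without the control is ½ · (4600 - 2243) · 2357 = 2777724.5.
With the ceiling, producers sell 1794 units at 4037, so PS = ½ · (4037 - 2243) · 1794 = 1609218.
Change in producer surplus = 1609218 - 2777724.5 = -1168506.5.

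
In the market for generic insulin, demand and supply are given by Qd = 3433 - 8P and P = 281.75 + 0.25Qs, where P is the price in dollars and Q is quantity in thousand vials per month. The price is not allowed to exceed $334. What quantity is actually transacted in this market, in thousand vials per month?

Rearranging supply gives Qs = 4P - 1127. Setting quantity demanded equal to quantity supplied, 3433 - 8P = 4P - 1127, gives P* = 380 and Q* = 393.
Since 334 < 380, the ceiling is binding.
At P = 334: Qd = 3433 - 8·334 = 761 and Qs = 4·334 - 1127 = 209.
The quantity actually transacted is the short side, supply: 209.

209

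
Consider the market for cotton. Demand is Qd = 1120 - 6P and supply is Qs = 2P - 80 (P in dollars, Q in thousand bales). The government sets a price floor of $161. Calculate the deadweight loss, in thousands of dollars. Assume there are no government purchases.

Equilibrium: 1120 - 6P = 2P - 80, so 1200 = 8P and P* = 150, Q* = 220.
Because the floor (161) lies above the market-clearing price, it is binding.
At P = 161: Qd = 1120 - 6·161 = 154 and Qs = 2·161 - 80 = 242.
Quantity traded falls to 154. At Q = 154 the demand price is (1120 - 154)/6 = 161 and the supply price is (80 + 154)/2 = 117.
Deadweight loss = ½ · (161 - 117) · (220 - 154) = ½ · 44 · 66 = 1452.

1452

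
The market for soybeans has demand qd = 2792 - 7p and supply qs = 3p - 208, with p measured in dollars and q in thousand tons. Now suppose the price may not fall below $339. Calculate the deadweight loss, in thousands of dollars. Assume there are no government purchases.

17745

Without the control the market clears where 2792 - 7p = 3p - 208, i.e. p* = 300 and q* = 692.
Because the floor (339) lies above the market-clearing price, it is binding.
At p = 339: qd = 2792 - 7·339 = 419 and qs = 3·339 - 208 = 809.
Quantity traded falls to 419. At q = 419 the demand price is (2792 - 419)/7 = 339 and the supply price is (208 + 419)/3 = 209.
Deadweight loss = ½ · (339 - 209) · (692 - 419) = ½ · 130 · 273 = 17745.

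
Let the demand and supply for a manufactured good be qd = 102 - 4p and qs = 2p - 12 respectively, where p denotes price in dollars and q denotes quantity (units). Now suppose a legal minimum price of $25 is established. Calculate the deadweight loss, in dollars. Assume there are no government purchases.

Setting quantity demanded equal to quantity supplied, 102 - 4p = 2p - 12, gives p* = 19 and q* = 26.
The floor of 25 is above the equilibrium price 19, so it binds.
At p = 25: qd = 102 - 4·25 = 2 and qs = 2·25 - 12 = 38.
Quantity traded falls to 2. At q = 2 the demand price is (102 - 2)/4 = 25 and the supply price is (12 + 2)/2 = 7.
Deadweight loss = ½ · (25 - 7) · (26 - 2) = ½ · 18 · 24 = 216.

216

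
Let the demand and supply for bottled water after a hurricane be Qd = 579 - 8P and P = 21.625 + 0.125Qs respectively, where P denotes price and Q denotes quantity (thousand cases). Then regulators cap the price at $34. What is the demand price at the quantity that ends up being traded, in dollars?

60

Rearranging supply gives Qs = 8P - 173. Without the control the market clears where 579 - 8P = 8P - 173, i.e. P* = 47 and Q* = 203.
Because the ceiling (34) lies below the market-clearing price, it is binding.
At P = 34: Qd = 579 - 8·34 = 307 and Qs = 8·34 - 173 = 99.
Only 99 units reach the market. On the demand curve, the marginal buyer's willingness to pay at Q = 99 is (579 - 99)/8 = 60.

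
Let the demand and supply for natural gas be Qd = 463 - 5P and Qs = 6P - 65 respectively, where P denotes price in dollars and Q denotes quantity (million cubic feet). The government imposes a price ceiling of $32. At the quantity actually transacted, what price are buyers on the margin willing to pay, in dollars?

67.2

In a free market, 463 - 5P = 6P - 65 gives the equilibrium P* = 48, Q* = 223.
Because the ceiling (32) lies below the market-clearing price, it is binding.
At P = 32: Qd = 463 - 5·32 = 303 and Qs = 6·32 - 65 = 127.
Only 127 units reach the market. On the demand curve, the marginal buyer's willingness to pay at Q = 127 is (463 - 127)/5 = 67.2.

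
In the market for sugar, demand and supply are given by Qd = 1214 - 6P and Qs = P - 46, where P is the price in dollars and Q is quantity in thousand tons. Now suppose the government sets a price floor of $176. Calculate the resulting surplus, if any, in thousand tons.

0

Setting quantity demanded equal to quantity supplied, 1214 - 6P = P - 46, gives P* = 180 and Q* = 134.
Since 176 is below P* = 180, the floor does not bind and the free-market outcome prevails.
Since the control does not bind, there is no surplus.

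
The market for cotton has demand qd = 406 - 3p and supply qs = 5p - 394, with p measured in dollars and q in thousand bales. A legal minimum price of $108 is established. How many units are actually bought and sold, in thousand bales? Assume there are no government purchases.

82

Equilibrium: 406 - 3p = 5p - 394, so 800 = 8p and p* = 100, q* = 106.
Since 108 > 100, the floor is binding.
At p = 108: qd = 406 - 3·108 = 82 and qs = 5·108 - 394 = 146.
The quantity actually transacted is the short side, demand: 82.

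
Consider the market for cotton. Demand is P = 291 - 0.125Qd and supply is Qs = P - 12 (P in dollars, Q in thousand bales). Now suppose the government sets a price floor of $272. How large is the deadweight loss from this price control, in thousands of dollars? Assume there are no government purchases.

5184

Rearranging demand gives Qd = 2328 - 8P. In a free market, 2328 - 8P = P - 12 gives the equilibrium P* = 260, Q* = 248.
Since 272 > 260, the floor is binding.
At P = 272: Qd = 2328 - 8·272 = 152 and Qs = 272 - 12 = 260.
Quantity traded falls to 152. At Q = 152 the demand price is (2328 - 152)/8 = 272 and the supply price is 12 + 152 = 164.
Deadweight loss = ½ · (272 - 164) · (248 - 152) = ½ · 108 · 96 = 5184.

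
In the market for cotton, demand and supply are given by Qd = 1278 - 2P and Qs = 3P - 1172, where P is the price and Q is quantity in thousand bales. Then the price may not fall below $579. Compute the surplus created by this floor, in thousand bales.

445

In a free market, 1278 - 2P = 3P - 1172 gives the equilibrium P* = 490, Q* = 298.
The floor of 579 is above the equilibrium price 490, so it binds.
At P = 579: Qd = 1278 - 2·579 = 120 and Qs = 3·579 - 1172 = 565.
Surplus = Qs - Qd = 565 - 120 = 445.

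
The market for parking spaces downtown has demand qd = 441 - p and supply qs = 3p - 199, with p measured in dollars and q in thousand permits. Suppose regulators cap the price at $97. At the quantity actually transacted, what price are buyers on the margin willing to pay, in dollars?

349

In a free market, 441 - p = 3p - 199 gives the equilibrium p* = 160, q* = 281.
Because the ceiling (97) lies below the market-clearing price, it is binding.
At p = 97: qd = 441 - 97 = 344 and qs = 3·97 - 199 = 92.
Only 92 units reach the market. On the demand curve, the marginal buyer's willingness to pay at q = 92 is (441 - 92) = 349.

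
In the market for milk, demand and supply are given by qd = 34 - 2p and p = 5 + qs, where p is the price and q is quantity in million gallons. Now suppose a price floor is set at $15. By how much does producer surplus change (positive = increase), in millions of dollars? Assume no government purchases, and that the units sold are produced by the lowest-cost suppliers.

Rearranging supply gives qs = p - 5. In a free market, 34 - 2p = p - 5 gives the equilibrium p* = 13, q* = 8.
Because the floor (15) lies above the market-clearing price, it is binding.
At p = 15: qd = 34 - 2·15 = 4 and qs = 15 - 5 = 10.
Producer surplus without the control is ½ · (13 - 5) · 8 = 32.
With the floor, 4 units are sold at 15. The supply price at q = 4 is 9, so PS = ½ · [(15 - 5) + (15 - 9)] · 4 = 32.
Change in producer surplus = 32 - 32 = 0.

0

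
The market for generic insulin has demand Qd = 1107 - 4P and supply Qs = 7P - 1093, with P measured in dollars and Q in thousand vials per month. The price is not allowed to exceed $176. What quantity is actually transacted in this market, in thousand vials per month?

139

Without the control the market clears where 1107 - 4P = 7P - 1093, i.e. P* = 200 and Q* = 307.
The ceiling of 176 is below the equilibrium price 200, so it binds.
At P = 176: Qd = 1107 - 4·176 = 403 and Qs = 7·176 - 1093 = 139.
The quantity actually transacted is the short side, supply: 139.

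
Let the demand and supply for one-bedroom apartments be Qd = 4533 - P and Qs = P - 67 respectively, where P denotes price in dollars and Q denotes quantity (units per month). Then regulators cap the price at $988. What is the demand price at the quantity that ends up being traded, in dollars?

3612

Setting quantity demanded equal to quantity supplied, 4533 - P = P - 67, gives P* = 2300 and Q* = 2233.
The ceiling of 988 is below the equilibrium price 2300, so it binds.
At P = 988: Qd = 4533 - 988 = 3545 and Qs = 988 - 67 = 921.
Only 921 units reach the market. On the demand curve, the marginal buyer's willingness to pay at Q = 921 is (4533 - 921) = 3612.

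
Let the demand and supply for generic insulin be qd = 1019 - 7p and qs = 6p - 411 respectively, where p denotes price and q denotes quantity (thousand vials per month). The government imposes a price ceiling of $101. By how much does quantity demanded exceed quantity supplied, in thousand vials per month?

Without the control the market clears where 1019 - 7p = 6p - 411, i.e. p* = 110 and q* = 249.
Since 101 < 110, the ceiling is binding.
At p = 101: qd = 1019 - 7·101 = 312 and qs = 6·101 - 411 = 195.
Shortage = qd - qs = 312 - 195 = 117.

117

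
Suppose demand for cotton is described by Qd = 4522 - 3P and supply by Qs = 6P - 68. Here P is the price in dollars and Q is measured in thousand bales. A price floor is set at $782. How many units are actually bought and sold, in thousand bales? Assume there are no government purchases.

Setting quantity demanded equal to quantity supplied, 4522 - 3P = 6P - 68, gives P* = 510 and Q* = 2992.
Since 782 > 510, the floor is binding.
At P = 782: Qd = 4522 - 3·782 = 2176 and Qs = 6·782 - 68 = 4624.
The quantity actually transacted is the short side, demand: 2176.

2176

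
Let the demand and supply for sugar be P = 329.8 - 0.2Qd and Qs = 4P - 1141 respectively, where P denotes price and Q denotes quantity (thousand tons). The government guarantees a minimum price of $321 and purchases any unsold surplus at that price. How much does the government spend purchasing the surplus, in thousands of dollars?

Rearranging demand gives Qd = 1649 - 5P. Equilibrium: 1649 - 5P = 4P - 1141, so 2790 = 9P and P* = 310, Q* = 99.
Since 321 > 310, the floor is binding.
At P = 321: Qd = 1649 - 5·321 = 44 and Qs = 4·321 - 1141 = 143.
Surplus = Qs - Qd = 99.
Government expenditure = surplus × support price = 99 × 321 = 31779.

31779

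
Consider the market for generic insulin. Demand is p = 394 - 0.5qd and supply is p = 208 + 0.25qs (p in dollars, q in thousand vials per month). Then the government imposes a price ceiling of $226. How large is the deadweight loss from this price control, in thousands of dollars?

11616

Rearranging demand gives qd = 788 - 2p; rearranging supply gives qs = 4p - 832. Setting quantity demanded equal to quantity supplied, 788 - 2p = 4p - 832, gives p* = 270 and q* = 248.
The ceiling of 226 is below the equilibrium price 270, so it binds.
At p = 226: qd = 788 - 2·226 = 336 and qs = 4·226 - 832 = 72.
Quantity traded falls to 72. At q = 72 the demand price is (788 - 72)/2 = 358 and the supply price is (832 + 72)/4 = 226.
Deadweight loss = ½ · (358 - 226) · (248 - 72) = ½ · 132 · 176 = 11616.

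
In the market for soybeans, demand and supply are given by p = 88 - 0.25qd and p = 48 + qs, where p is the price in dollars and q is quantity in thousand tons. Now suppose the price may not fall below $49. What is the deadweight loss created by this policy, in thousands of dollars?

Rearranging demand gives qd = 352 - 4p; rearranging supply gives qs = p - 48. In a free market, 352 - 4p = p - 48 gives the equilibrium p* = 80, q* = 32.
The floor of 49 is below the equilibrium price 80, so it is not binding; the market clears at p* = 80, q* = 32.
Since the control does not bind, no trades are prevented and deadweight loss is zero.

0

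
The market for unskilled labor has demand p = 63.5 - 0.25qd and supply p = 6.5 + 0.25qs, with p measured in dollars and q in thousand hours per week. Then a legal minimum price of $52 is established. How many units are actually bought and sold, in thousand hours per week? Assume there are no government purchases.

46

Rearranging demand gives qd = 254 - 4p; rearranging supply gives qs = 4p - 26. Without the control the market clears where 254 - 4p = 4p - 26, i.e. p* = 35 and q* = 114.
Since 52 > 35, the floor is binding.
At p = 52: qd = 254 - 4·52 = 46 and qs = 4·52 - 26 = 182.
The quantity actually transacted is the short side, demand: 46.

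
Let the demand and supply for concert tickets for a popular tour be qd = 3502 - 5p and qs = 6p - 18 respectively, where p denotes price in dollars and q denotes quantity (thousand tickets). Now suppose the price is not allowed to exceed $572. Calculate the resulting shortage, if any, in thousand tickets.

0

Equilibrium: 3502 - 5p = 6p - 18, so 3520 = 11p and p* = 320, q* = 1902.
The ceiling of 572 is above the equilibrium price 320, so it is not binding; the market clears at p* = 320, q* = 1902.
Since the control does not bind, there is no shortage.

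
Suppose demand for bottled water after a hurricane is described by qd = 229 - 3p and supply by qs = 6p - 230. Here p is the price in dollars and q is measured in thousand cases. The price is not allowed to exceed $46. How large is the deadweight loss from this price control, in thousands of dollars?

Equilibrium: 229 - 3p = 6p - 230, so 459 = 9p and p* = 51, q* = 76.
Since 46 < 51, the ceiling is binding.
At p = 46: qd = 229 - 3·46 = 91 and qs = 6·46 - 230 = 46.
Quantity traded falls to 46. At q = 46 the demand price is (229 - 46)/3 = 61 and the supply price is (230 + 46)/6 = 46.
Deadweight loss = ½ · (61 - 46) · (76 - 46) = ½ · 15 · 30 = 225.

225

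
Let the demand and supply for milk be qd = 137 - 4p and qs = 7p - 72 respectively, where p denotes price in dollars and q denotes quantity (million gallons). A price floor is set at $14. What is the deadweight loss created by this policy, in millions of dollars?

Setting quantity demanded equal to quantity supplied, 137 - 4p = 7p - 72, gives p* = 19 and q* = 61.
The floor of 14 is below the equilibrium price 19, so it is not binding; the market clears at p* = 19, q* = 61.
Since the control does not bind, no trades are prevented and deadweight loss is zero.

0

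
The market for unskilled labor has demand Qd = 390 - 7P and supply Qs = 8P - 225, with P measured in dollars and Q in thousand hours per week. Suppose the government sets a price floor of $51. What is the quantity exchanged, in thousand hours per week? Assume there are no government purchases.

33

Setting quantity demanded equal to quantity supplied, 390 - 7P = 8P - 225, gives P* = 41 and Q* = 103.
Because the floor (51) lies above the market-clearing price, it is binding.
At P = 51: Qd = 390 - 7·51 = 33 and Qs = 8·51 - 225 = 183.
The quantity actually transacted is the short side, demand: 33.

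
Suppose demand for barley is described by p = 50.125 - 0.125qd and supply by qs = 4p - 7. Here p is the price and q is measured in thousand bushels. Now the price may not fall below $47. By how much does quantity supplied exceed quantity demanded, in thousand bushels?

156

Rearranging demand gives qd = 401 - 8p. Without the control the market clears where 401 - 8p = 4p - 7, i.e. p* = 34 and q* = 129.
The floor of 47 is above the equilibrium price 34, so it binds.
At p = 47: qd = 401 - 8·47 = 25 and qs = 4·47 - 7 = 181.
Surplus = qs - qd = 181 - 25 = 156.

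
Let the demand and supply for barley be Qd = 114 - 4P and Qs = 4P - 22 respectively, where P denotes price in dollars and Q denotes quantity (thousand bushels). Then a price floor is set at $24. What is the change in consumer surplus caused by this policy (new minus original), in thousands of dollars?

Equilibrium: 114 - 4P = 4P - 22, so 136 = 8P and P* = 17, Q* = 46.
The floor of 24 is above the equilibrium price 17, so it binds.
At P = 24: Qd = 114 - 4·24 = 18 and Qs = 4·24 - 22 = 74.
Consumer surplus without the control is ½ · (28.5 - 17) · 46 = 264.5.
With the floor, consumers buy 18 units at 24, so CS = ½ · (28.5 - 24) · 18 = 40.5.
Change in consumer surplus = 40.5 - 264.5 = -224.

-224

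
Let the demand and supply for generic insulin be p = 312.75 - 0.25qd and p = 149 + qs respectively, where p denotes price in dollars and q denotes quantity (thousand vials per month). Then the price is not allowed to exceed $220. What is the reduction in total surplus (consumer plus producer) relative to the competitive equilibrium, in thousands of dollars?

Rearranging demand gives qd = 1251 - 4p; rearranging supply gives qs = p - 149. Equilibrium: 1251 - 4p = p - 149, so 1400 = 5p and p* = 280, q* = 131.
Since 220 < 280, the ceiling is binding.
At p = 220: qd = 1251 - 4·220 = 371 and qs = 220 - 149 = 71.
Quantity traded falls to 71. At q = 71 the demand price is (1251 - 71)/4 = 295 and the supply price is 149 + 71 = 220.
Deadweight loss = ½ · (295 - 220) · (131 - 71) = ½ · 75 · 60 = 2250.

2250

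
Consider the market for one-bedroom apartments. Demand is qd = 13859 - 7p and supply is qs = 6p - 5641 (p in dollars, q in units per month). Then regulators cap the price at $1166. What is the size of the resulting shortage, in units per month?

4342

Equilibrium: 13859 - 7p = 6p - 5641, so 19500 = 13p and p* = 1500, q* = 3359.
Because the ceiling (1166) lies below the market-clearing price, it is binding.
At p = 1166: qd = 13859 - 7·1166 = 5697 and qs = 6·1166 - 5641 = 1355.
Shortage = qd - qs = 5697 - 1355 = 4342.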